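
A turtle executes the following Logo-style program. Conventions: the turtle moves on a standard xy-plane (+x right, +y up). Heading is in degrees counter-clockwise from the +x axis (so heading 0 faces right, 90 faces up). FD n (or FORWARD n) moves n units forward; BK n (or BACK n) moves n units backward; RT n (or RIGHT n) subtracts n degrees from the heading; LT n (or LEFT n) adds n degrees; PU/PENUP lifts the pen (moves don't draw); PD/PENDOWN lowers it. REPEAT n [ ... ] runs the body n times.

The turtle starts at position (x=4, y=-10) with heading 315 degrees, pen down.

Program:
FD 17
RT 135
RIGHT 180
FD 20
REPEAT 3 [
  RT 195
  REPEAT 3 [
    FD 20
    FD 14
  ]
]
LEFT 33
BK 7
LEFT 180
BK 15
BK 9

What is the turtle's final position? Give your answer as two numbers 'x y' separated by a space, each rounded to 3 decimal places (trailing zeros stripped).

Executing turtle program step by step:
Start: pos=(4,-10), heading=315, pen down
FD 17: (4,-10) -> (16.021,-22.021) [heading=315, draw]
RT 135: heading 315 -> 180
RT 180: heading 180 -> 0
FD 20: (16.021,-22.021) -> (36.021,-22.021) [heading=0, draw]
REPEAT 3 [
  -- iteration 1/3 --
  RT 195: heading 0 -> 165
  REPEAT 3 [
    -- iteration 1/3 --
    FD 20: (36.021,-22.021) -> (16.702,-16.844) [heading=165, draw]
    FD 14: (16.702,-16.844) -> (3.179,-13.221) [heading=165, draw]
    -- iteration 2/3 --
    FD 20: (3.179,-13.221) -> (-16.139,-8.045) [heading=165, draw]
    FD 14: (-16.139,-8.045) -> (-29.662,-4.421) [heading=165, draw]
    -- iteration 3/3 --
    FD 20: (-29.662,-4.421) -> (-48.981,0.755) [heading=165, draw]
    FD 14: (-48.981,0.755) -> (-62.504,4.379) [heading=165, draw]
  ]
  -- iteration 2/3 --
  RT 195: heading 165 -> 330
  REPEAT 3 [
    -- iteration 1/3 --
    FD 20: (-62.504,4.379) -> (-45.183,-5.621) [heading=330, draw]
    FD 14: (-45.183,-5.621) -> (-33.059,-12.621) [heading=330, draw]
    -- iteration 2/3 --
    FD 20: (-33.059,-12.621) -> (-15.738,-22.621) [heading=330, draw]
    FD 14: (-15.738,-22.621) -> (-3.614,-29.621) [heading=330, draw]
    -- iteration 3/3 --
    FD 20: (-3.614,-29.621) -> (13.707,-39.621) [heading=330, draw]
    FD 14: (13.707,-39.621) -> (25.831,-46.621) [heading=330, draw]
  ]
  -- iteration 3/3 --
  RT 195: heading 330 -> 135
  REPEAT 3 [
    -- iteration 1/3 --
    FD 20: (25.831,-46.621) -> (11.689,-32.479) [heading=135, draw]
    FD 14: (11.689,-32.479) -> (1.789,-22.58) [heading=135, draw]
    -- iteration 2/3 --
    FD 20: (1.789,-22.58) -> (-12.353,-8.438) [heading=135, draw]
    FD 14: (-12.353,-8.438) -> (-22.252,1.462) [heading=135, draw]
    -- iteration 3/3 --
    FD 20: (-22.252,1.462) -> (-36.394,15.604) [heading=135, draw]
    FD 14: (-36.394,15.604) -> (-46.294,25.504) [heading=135, draw]
  ]
]
LT 33: heading 135 -> 168
BK 7: (-46.294,25.504) -> (-39.447,24.048) [heading=168, draw]
LT 180: heading 168 -> 348
BK 15: (-39.447,24.048) -> (-54.119,27.167) [heading=348, draw]
BK 9: (-54.119,27.167) -> (-62.922,29.038) [heading=348, draw]
Final: pos=(-62.922,29.038), heading=348, 23 segment(s) drawn

Answer: -62.922 29.038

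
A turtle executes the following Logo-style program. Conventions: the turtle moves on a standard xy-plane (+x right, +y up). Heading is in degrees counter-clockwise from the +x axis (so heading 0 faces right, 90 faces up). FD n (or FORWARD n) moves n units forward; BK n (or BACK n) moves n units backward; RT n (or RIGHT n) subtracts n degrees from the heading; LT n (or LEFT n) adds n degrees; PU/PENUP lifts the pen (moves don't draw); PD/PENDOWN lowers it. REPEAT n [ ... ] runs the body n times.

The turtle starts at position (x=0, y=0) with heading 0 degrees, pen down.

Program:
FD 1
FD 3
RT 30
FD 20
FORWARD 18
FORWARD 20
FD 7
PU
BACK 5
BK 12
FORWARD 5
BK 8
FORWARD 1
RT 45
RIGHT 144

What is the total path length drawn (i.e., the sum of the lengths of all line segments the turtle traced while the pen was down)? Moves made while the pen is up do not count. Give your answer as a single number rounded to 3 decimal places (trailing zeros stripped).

Executing turtle program step by step:
Start: pos=(0,0), heading=0, pen down
FD 1: (0,0) -> (1,0) [heading=0, draw]
FD 3: (1,0) -> (4,0) [heading=0, draw]
RT 30: heading 0 -> 330
FD 20: (4,0) -> (21.321,-10) [heading=330, draw]
FD 18: (21.321,-10) -> (36.909,-19) [heading=330, draw]
FD 20: (36.909,-19) -> (54.229,-29) [heading=330, draw]
FD 7: (54.229,-29) -> (60.292,-32.5) [heading=330, draw]
PU: pen up
BK 5: (60.292,-32.5) -> (55.962,-30) [heading=330, move]
BK 12: (55.962,-30) -> (45.569,-24) [heading=330, move]
FD 5: (45.569,-24) -> (49.899,-26.5) [heading=330, move]
BK 8: (49.899,-26.5) -> (42.971,-22.5) [heading=330, move]
FD 1: (42.971,-22.5) -> (43.837,-23) [heading=330, move]
RT 45: heading 330 -> 285
RT 144: heading 285 -> 141
Final: pos=(43.837,-23), heading=141, 6 segment(s) drawn

Segment lengths:
  seg 1: (0,0) -> (1,0), length = 1
  seg 2: (1,0) -> (4,0), length = 3
  seg 3: (4,0) -> (21.321,-10), length = 20
  seg 4: (21.321,-10) -> (36.909,-19), length = 18
  seg 5: (36.909,-19) -> (54.229,-29), length = 20
  seg 6: (54.229,-29) -> (60.292,-32.5), length = 7
Total = 69

Answer: 69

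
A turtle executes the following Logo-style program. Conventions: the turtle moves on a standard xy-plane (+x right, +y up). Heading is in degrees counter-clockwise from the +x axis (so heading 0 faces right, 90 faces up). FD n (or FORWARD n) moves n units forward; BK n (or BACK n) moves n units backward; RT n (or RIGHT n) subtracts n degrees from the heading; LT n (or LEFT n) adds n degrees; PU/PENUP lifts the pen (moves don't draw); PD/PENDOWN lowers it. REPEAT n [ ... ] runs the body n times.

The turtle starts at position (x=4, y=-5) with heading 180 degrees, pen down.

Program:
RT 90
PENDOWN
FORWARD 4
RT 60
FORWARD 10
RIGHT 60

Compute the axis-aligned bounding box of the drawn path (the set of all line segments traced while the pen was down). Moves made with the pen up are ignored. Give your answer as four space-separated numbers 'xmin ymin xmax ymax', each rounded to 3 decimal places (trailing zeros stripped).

Executing turtle program step by step:
Start: pos=(4,-5), heading=180, pen down
RT 90: heading 180 -> 90
PD: pen down
FD 4: (4,-5) -> (4,-1) [heading=90, draw]
RT 60: heading 90 -> 30
FD 10: (4,-1) -> (12.66,4) [heading=30, draw]
RT 60: heading 30 -> 330
Final: pos=(12.66,4), heading=330, 2 segment(s) drawn

Segment endpoints: x in {4, 12.66}, y in {-5, -1, 4}
xmin=4, ymin=-5, xmax=12.66, ymax=4

Answer: 4 -5 12.66 4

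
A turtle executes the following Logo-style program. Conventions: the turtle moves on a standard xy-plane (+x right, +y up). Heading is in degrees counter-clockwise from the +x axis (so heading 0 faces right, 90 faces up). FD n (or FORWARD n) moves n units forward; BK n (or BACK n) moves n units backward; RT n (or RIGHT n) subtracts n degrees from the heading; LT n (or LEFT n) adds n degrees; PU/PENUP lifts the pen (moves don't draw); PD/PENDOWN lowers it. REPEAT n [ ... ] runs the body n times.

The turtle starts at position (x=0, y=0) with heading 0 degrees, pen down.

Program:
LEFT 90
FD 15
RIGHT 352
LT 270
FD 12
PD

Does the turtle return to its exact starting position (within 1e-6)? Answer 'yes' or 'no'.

Executing turtle program step by step:
Start: pos=(0,0), heading=0, pen down
LT 90: heading 0 -> 90
FD 15: (0,0) -> (0,15) [heading=90, draw]
RT 352: heading 90 -> 98
LT 270: heading 98 -> 8
FD 12: (0,15) -> (11.883,16.67) [heading=8, draw]
PD: pen down
Final: pos=(11.883,16.67), heading=8, 2 segment(s) drawn

Start position: (0, 0)
Final position: (11.883, 16.67)
Distance = 20.472; >= 1e-6 -> NOT closed

Answer: no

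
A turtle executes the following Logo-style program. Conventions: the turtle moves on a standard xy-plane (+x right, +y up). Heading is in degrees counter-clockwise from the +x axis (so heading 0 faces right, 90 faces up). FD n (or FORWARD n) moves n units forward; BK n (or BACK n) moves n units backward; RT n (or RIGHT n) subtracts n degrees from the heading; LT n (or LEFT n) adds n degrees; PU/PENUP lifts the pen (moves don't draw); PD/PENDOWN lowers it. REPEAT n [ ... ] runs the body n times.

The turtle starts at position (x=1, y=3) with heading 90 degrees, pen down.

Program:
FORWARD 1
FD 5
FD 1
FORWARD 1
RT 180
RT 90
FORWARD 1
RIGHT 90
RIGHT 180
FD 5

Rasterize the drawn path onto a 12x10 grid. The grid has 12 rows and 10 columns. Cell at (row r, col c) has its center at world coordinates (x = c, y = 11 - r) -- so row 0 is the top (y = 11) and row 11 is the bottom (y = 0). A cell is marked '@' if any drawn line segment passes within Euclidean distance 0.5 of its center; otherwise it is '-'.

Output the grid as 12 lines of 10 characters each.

Answer: @@--------
@@--------
@@--------
@@--------
@@--------
@@--------
-@--------
-@--------
-@--------
----------
----------
----------

Derivation:
Segment 0: (1,3) -> (1,4)
Segment 1: (1,4) -> (1,9)
Segment 2: (1,9) -> (1,10)
Segment 3: (1,10) -> (1,11)
Segment 4: (1,11) -> (0,11)
Segment 5: (0,11) -> (0,6)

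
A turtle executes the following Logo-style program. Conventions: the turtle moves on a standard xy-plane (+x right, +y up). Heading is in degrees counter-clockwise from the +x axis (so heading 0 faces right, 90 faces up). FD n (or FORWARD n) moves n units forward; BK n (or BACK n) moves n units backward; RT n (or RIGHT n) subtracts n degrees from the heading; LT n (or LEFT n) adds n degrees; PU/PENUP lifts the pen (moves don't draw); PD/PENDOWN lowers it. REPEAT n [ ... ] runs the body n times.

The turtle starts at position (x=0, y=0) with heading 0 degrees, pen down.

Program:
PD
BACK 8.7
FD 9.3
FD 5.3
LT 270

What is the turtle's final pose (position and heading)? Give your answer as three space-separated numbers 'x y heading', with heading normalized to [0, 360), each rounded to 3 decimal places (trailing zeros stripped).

Answer: 5.9 0 270

Derivation:
Executing turtle program step by step:
Start: pos=(0,0), heading=0, pen down
PD: pen down
BK 8.7: (0,0) -> (-8.7,0) [heading=0, draw]
FD 9.3: (-8.7,0) -> (0.6,0) [heading=0, draw]
FD 5.3: (0.6,0) -> (5.9,0) [heading=0, draw]
LT 270: heading 0 -> 270
Final: pos=(5.9,0), heading=270, 3 segment(s) drawn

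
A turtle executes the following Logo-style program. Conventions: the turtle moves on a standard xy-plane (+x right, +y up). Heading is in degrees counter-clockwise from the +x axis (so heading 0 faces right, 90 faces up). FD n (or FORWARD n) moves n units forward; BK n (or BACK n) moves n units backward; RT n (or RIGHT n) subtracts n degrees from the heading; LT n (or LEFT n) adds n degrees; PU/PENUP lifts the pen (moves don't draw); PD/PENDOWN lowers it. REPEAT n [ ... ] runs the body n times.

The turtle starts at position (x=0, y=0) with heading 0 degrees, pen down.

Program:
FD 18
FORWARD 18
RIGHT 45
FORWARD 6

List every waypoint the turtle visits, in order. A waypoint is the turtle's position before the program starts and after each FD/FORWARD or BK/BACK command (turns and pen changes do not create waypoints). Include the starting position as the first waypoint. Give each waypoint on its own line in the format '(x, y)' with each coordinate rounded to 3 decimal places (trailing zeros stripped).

Answer: (0, 0)
(18, 0)
(36, 0)
(40.243, -4.243)

Derivation:
Executing turtle program step by step:
Start: pos=(0,0), heading=0, pen down
FD 18: (0,0) -> (18,0) [heading=0, draw]
FD 18: (18,0) -> (36,0) [heading=0, draw]
RT 45: heading 0 -> 315
FD 6: (36,0) -> (40.243,-4.243) [heading=315, draw]
Final: pos=(40.243,-4.243), heading=315, 3 segment(s) drawn
Waypoints (4 total):
(0, 0)
(18, 0)
(36, 0)
(40.243, -4.243)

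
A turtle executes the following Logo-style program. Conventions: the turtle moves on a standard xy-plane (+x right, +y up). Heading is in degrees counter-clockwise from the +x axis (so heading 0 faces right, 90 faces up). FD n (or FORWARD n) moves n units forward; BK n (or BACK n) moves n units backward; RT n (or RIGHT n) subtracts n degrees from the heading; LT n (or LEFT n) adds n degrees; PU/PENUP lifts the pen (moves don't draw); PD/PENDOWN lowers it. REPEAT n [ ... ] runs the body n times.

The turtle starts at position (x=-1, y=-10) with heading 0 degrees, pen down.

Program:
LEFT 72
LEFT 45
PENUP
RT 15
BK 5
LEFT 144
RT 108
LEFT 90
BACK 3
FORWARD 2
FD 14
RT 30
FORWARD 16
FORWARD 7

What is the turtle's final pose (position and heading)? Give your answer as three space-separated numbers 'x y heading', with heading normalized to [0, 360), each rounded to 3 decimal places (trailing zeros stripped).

Answer: -30.533 -31.659 198

Derivation:
Executing turtle program step by step:
Start: pos=(-1,-10), heading=0, pen down
LT 72: heading 0 -> 72
LT 45: heading 72 -> 117
PU: pen up
RT 15: heading 117 -> 102
BK 5: (-1,-10) -> (0.04,-14.891) [heading=102, move]
LT 144: heading 102 -> 246
RT 108: heading 246 -> 138
LT 90: heading 138 -> 228
BK 3: (0.04,-14.891) -> (2.047,-12.661) [heading=228, move]
FD 2: (2.047,-12.661) -> (0.709,-14.148) [heading=228, move]
FD 14: (0.709,-14.148) -> (-8.659,-24.552) [heading=228, move]
RT 30: heading 228 -> 198
FD 16: (-8.659,-24.552) -> (-23.876,-29.496) [heading=198, move]
FD 7: (-23.876,-29.496) -> (-30.533,-31.659) [heading=198, move]
Final: pos=(-30.533,-31.659), heading=198, 0 segment(s) drawn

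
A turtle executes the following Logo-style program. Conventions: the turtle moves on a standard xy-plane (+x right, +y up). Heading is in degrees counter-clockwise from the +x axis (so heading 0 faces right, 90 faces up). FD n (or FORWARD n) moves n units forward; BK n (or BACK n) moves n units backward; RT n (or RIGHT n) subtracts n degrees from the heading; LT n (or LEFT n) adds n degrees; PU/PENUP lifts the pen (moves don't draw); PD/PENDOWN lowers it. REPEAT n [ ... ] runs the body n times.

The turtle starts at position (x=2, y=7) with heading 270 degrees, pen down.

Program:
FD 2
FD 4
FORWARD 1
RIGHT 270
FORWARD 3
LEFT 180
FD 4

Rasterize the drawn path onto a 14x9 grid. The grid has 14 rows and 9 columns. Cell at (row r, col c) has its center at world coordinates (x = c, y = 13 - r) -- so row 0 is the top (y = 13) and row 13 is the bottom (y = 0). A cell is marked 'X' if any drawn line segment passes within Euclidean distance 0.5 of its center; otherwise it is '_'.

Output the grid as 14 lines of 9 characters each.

Answer: _________
_________
_________
_________
_________
_________
__X______
__X______
__X______
__X______
__X______
__X______
__X______
_XXXXX___

Derivation:
Segment 0: (2,7) -> (2,5)
Segment 1: (2,5) -> (2,1)
Segment 2: (2,1) -> (2,0)
Segment 3: (2,0) -> (5,0)
Segment 4: (5,0) -> (1,0)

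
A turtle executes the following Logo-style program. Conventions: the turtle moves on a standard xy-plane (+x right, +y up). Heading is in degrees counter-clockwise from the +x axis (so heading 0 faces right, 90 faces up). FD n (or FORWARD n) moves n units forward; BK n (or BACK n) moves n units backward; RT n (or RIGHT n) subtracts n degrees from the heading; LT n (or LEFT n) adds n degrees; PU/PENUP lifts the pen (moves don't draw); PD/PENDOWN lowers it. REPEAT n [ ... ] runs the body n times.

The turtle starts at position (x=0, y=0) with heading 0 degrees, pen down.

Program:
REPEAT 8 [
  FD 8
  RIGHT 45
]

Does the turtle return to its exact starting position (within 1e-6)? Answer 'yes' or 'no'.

Executing turtle program step by step:
Start: pos=(0,0), heading=0, pen down
REPEAT 8 [
  -- iteration 1/8 --
  FD 8: (0,0) -> (8,0) [heading=0, draw]
  RT 45: heading 0 -> 315
  -- iteration 2/8 --
  FD 8: (8,0) -> (13.657,-5.657) [heading=315, draw]
  RT 45: heading 315 -> 270
  -- iteration 3/8 --
  FD 8: (13.657,-5.657) -> (13.657,-13.657) [heading=270, draw]
  RT 45: heading 270 -> 225
  -- iteration 4/8 --
  FD 8: (13.657,-13.657) -> (8,-19.314) [heading=225, draw]
  RT 45: heading 225 -> 180
  -- iteration 5/8 --
  FD 8: (8,-19.314) -> (0,-19.314) [heading=180, draw]
  RT 45: heading 180 -> 135
  -- iteration 6/8 --
  FD 8: (0,-19.314) -> (-5.657,-13.657) [heading=135, draw]
  RT 45: heading 135 -> 90
  -- iteration 7/8 --
  FD 8: (-5.657,-13.657) -> (-5.657,-5.657) [heading=90, draw]
  RT 45: heading 90 -> 45
  -- iteration 8/8 --
  FD 8: (-5.657,-5.657) -> (0,0) [heading=45, draw]
  RT 45: heading 45 -> 0
]
Final: pos=(0,0), heading=0, 8 segment(s) drawn

Start position: (0, 0)
Final position: (0, 0)
Distance = 0; < 1e-6 -> CLOSED

Answer: yes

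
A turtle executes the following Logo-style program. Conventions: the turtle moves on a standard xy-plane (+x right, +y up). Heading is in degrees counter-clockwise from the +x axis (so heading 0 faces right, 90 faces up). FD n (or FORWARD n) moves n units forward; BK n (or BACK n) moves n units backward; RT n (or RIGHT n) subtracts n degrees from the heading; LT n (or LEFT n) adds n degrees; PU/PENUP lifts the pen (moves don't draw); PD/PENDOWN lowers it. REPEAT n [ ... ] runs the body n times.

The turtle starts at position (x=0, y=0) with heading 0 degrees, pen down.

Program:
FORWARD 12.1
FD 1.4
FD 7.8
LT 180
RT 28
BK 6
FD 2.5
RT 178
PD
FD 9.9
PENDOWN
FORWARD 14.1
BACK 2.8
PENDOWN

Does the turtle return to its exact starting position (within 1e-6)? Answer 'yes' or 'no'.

Answer: no

Derivation:
Executing turtle program step by step:
Start: pos=(0,0), heading=0, pen down
FD 12.1: (0,0) -> (12.1,0) [heading=0, draw]
FD 1.4: (12.1,0) -> (13.5,0) [heading=0, draw]
FD 7.8: (13.5,0) -> (21.3,0) [heading=0, draw]
LT 180: heading 0 -> 180
RT 28: heading 180 -> 152
BK 6: (21.3,0) -> (26.598,-2.817) [heading=152, draw]
FD 2.5: (26.598,-2.817) -> (24.39,-1.643) [heading=152, draw]
RT 178: heading 152 -> 334
PD: pen down
FD 9.9: (24.39,-1.643) -> (33.288,-5.983) [heading=334, draw]
PD: pen down
FD 14.1: (33.288,-5.983) -> (45.961,-12.164) [heading=334, draw]
BK 2.8: (45.961,-12.164) -> (43.445,-10.937) [heading=334, draw]
PD: pen down
Final: pos=(43.445,-10.937), heading=334, 8 segment(s) drawn

Start position: (0, 0)
Final position: (43.445, -10.937)
Distance = 44.8; >= 1e-6 -> NOT closed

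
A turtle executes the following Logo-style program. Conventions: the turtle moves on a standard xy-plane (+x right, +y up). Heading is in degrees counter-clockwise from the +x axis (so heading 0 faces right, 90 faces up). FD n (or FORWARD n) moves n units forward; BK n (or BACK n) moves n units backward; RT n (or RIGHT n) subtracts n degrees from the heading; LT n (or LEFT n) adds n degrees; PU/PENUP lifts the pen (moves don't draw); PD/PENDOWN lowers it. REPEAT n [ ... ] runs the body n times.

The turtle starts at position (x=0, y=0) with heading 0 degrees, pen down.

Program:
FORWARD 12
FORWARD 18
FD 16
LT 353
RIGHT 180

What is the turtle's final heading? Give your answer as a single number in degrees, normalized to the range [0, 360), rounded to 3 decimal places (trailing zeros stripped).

Answer: 173

Derivation:
Executing turtle program step by step:
Start: pos=(0,0), heading=0, pen down
FD 12: (0,0) -> (12,0) [heading=0, draw]
FD 18: (12,0) -> (30,0) [heading=0, draw]
FD 16: (30,0) -> (46,0) [heading=0, draw]
LT 353: heading 0 -> 353
RT 180: heading 353 -> 173
Final: pos=(46,0), heading=173, 3 segment(s) drawn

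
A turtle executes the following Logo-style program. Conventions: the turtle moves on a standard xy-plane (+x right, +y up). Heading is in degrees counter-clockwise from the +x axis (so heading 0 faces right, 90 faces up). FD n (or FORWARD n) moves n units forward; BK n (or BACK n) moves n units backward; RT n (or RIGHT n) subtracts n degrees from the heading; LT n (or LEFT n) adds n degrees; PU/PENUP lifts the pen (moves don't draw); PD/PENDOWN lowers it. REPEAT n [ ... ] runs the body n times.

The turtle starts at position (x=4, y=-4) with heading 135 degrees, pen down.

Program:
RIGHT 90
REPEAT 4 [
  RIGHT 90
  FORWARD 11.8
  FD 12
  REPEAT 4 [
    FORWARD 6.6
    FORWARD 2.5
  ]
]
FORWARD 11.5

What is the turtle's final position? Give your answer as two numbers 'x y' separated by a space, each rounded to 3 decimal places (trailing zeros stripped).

Answer: 12.132 4.132

Derivation:
Executing turtle program step by step:
Start: pos=(4,-4), heading=135, pen down
RT 90: heading 135 -> 45
REPEAT 4 [
  -- iteration 1/4 --
  RT 90: heading 45 -> 315
  FD 11.8: (4,-4) -> (12.344,-12.344) [heading=315, draw]
  FD 12: (12.344,-12.344) -> (20.829,-20.829) [heading=315, draw]
  REPEAT 4 [
    -- iteration 1/4 --
    FD 6.6: (20.829,-20.829) -> (25.496,-25.496) [heading=315, draw]
    FD 2.5: (25.496,-25.496) -> (27.264,-27.264) [heading=315, draw]
    -- iteration 2/4 --
    FD 6.6: (27.264,-27.264) -> (31.931,-31.931) [heading=315, draw]
    FD 2.5: (31.931,-31.931) -> (33.698,-33.698) [heading=315, draw]
    -- iteration 3/4 --
    FD 6.6: (33.698,-33.698) -> (38.365,-38.365) [heading=315, draw]
    FD 2.5: (38.365,-38.365) -> (40.133,-40.133) [heading=315, draw]
    -- iteration 4/4 --
    FD 6.6: (40.133,-40.133) -> (44.8,-44.8) [heading=315, draw]
    FD 2.5: (44.8,-44.8) -> (46.568,-46.568) [heading=315, draw]
  ]
  -- iteration 2/4 --
  RT 90: heading 315 -> 225
  FD 11.8: (46.568,-46.568) -> (38.224,-54.912) [heading=225, draw]
  FD 12: (38.224,-54.912) -> (29.739,-63.397) [heading=225, draw]
  REPEAT 4 [
    -- iteration 1/4 --
    FD 6.6: (29.739,-63.397) -> (25.072,-68.064) [heading=225, draw]
    FD 2.5: (25.072,-68.064) -> (23.304,-69.832) [heading=225, draw]
    -- iteration 2/4 --
    FD 6.6: (23.304,-69.832) -> (18.637,-74.499) [heading=225, draw]
    FD 2.5: (18.637,-74.499) -> (16.869,-76.266) [heading=225, draw]
    -- iteration 3/4 --
    FD 6.6: (16.869,-76.266) -> (12.202,-80.933) [heading=225, draw]
    FD 2.5: (12.202,-80.933) -> (10.435,-82.701) [heading=225, draw]
    -- iteration 4/4 --
    FD 6.6: (10.435,-82.701) -> (5.768,-87.368) [heading=225, draw]
    FD 2.5: (5.768,-87.368) -> (4,-89.136) [heading=225, draw]
  ]
  -- iteration 3/4 --
  RT 90: heading 225 -> 135
  FD 11.8: (4,-89.136) -> (-4.344,-80.792) [heading=135, draw]
  FD 12: (-4.344,-80.792) -> (-12.829,-72.307) [heading=135, draw]
  REPEAT 4 [
    -- iteration 1/4 --
    FD 6.6: (-12.829,-72.307) -> (-17.496,-67.64) [heading=135, draw]
    FD 2.5: (-17.496,-67.64) -> (-19.264,-65.872) [heading=135, draw]
    -- iteration 2/4 --
    FD 6.6: (-19.264,-65.872) -> (-23.931,-61.205) [heading=135, draw]
    FD 2.5: (-23.931,-61.205) -> (-25.698,-59.437) [heading=135, draw]
    -- iteration 3/4 --
    FD 6.6: (-25.698,-59.437) -> (-30.365,-54.77) [heading=135, draw]
    FD 2.5: (-30.365,-54.77) -> (-32.133,-53.002) [heading=135, draw]
    -- iteration 4/4 --
    FD 6.6: (-32.133,-53.002) -> (-36.8,-48.336) [heading=135, draw]
    FD 2.5: (-36.8,-48.336) -> (-38.568,-46.568) [heading=135, draw]
  ]
  -- iteration 4/4 --
  RT 90: heading 135 -> 45
  FD 11.8: (-38.568,-46.568) -> (-30.224,-38.224) [heading=45, draw]
  FD 12: (-30.224,-38.224) -> (-21.739,-29.739) [heading=45, draw]
  REPEAT 4 [
    -- iteration 1/4 --
    FD 6.6: (-21.739,-29.739) -> (-17.072,-25.072) [heading=45, draw]
    FD 2.5: (-17.072,-25.072) -> (-15.304,-23.304) [heading=45, draw]
    -- iteration 2/4 --
    FD 6.6: (-15.304,-23.304) -> (-10.637,-18.637) [heading=45, draw]
    FD 2.5: (-10.637,-18.637) -> (-8.869,-16.869) [heading=45, draw]
    -- iteration 3/4 --
    FD 6.6: (-8.869,-16.869) -> (-4.202,-12.202) [heading=45, draw]
    FD 2.5: (-4.202,-12.202) -> (-2.435,-10.435) [heading=45, draw]
    -- iteration 4/4 --
    FD 6.6: (-2.435,-10.435) -> (2.232,-5.768) [heading=45, draw]
    FD 2.5: (2.232,-5.768) -> (4,-4) [heading=45, draw]
  ]
]
FD 11.5: (4,-4) -> (12.132,4.132) [heading=45, draw]
Final: pos=(12.132,4.132), heading=45, 41 segment(s) drawn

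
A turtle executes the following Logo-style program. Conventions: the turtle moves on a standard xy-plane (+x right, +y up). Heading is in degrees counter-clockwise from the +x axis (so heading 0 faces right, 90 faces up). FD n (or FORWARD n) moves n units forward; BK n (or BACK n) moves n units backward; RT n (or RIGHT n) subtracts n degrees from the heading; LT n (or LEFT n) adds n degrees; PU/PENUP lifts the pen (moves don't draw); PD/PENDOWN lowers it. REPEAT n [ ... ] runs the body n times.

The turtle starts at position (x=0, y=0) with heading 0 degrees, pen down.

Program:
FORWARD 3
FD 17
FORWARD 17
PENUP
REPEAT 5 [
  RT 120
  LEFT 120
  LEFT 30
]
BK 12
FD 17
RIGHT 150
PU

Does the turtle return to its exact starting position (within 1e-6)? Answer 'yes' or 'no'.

Executing turtle program step by step:
Start: pos=(0,0), heading=0, pen down
FD 3: (0,0) -> (3,0) [heading=0, draw]
FD 17: (3,0) -> (20,0) [heading=0, draw]
FD 17: (20,0) -> (37,0) [heading=0, draw]
PU: pen up
REPEAT 5 [
  -- iteration 1/5 --
  RT 120: heading 0 -> 240
  LT 120: heading 240 -> 0
  LT 30: heading 0 -> 30
  -- iteration 2/5 --
  RT 120: heading 30 -> 270
  LT 120: heading 270 -> 30
  LT 30: heading 30 -> 60
  -- iteration 3/5 --
  RT 120: heading 60 -> 300
  LT 120: heading 300 -> 60
  LT 30: heading 60 -> 90
  -- iteration 4/5 --
  RT 120: heading 90 -> 330
  LT 120: heading 330 -> 90
  LT 30: heading 90 -> 120
  -- iteration 5/5 --
  RT 120: heading 120 -> 0
  LT 120: heading 0 -> 120
  LT 30: heading 120 -> 150
]
BK 12: (37,0) -> (47.392,-6) [heading=150, move]
FD 17: (47.392,-6) -> (32.67,2.5) [heading=150, move]
RT 150: heading 150 -> 0
PU: pen up
Final: pos=(32.67,2.5), heading=0, 3 segment(s) drawn

Start position: (0, 0)
Final position: (32.67, 2.5)
Distance = 32.765; >= 1e-6 -> NOT closed

Answer: no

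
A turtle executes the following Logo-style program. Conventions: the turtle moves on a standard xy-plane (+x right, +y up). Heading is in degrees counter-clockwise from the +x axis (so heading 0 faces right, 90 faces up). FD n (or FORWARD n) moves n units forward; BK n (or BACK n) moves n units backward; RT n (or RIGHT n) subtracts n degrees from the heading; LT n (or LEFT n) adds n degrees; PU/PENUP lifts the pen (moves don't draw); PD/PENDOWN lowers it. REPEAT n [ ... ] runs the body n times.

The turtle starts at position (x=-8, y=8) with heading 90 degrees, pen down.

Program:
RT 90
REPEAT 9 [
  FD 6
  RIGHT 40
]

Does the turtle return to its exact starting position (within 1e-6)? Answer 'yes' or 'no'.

Executing turtle program step by step:
Start: pos=(-8,8), heading=90, pen down
RT 90: heading 90 -> 0
REPEAT 9 [
  -- iteration 1/9 --
  FD 6: (-8,8) -> (-2,8) [heading=0, draw]
  RT 40: heading 0 -> 320
  -- iteration 2/9 --
  FD 6: (-2,8) -> (2.596,4.143) [heading=320, draw]
  RT 40: heading 320 -> 280
  -- iteration 3/9 --
  FD 6: (2.596,4.143) -> (3.638,-1.766) [heading=280, draw]
  RT 40: heading 280 -> 240
  -- iteration 4/9 --
  FD 6: (3.638,-1.766) -> (0.638,-6.962) [heading=240, draw]
  RT 40: heading 240 -> 200
  -- iteration 5/9 --
  FD 6: (0.638,-6.962) -> (-5,-9.014) [heading=200, draw]
  RT 40: heading 200 -> 160
  -- iteration 6/9 --
  FD 6: (-5,-9.014) -> (-10.638,-6.962) [heading=160, draw]
  RT 40: heading 160 -> 120
  -- iteration 7/9 --
  FD 6: (-10.638,-6.962) -> (-13.638,-1.766) [heading=120, draw]
  RT 40: heading 120 -> 80
  -- iteration 8/9 --
  FD 6: (-13.638,-1.766) -> (-12.596,4.143) [heading=80, draw]
  RT 40: heading 80 -> 40
  -- iteration 9/9 --
  FD 6: (-12.596,4.143) -> (-8,8) [heading=40, draw]
  RT 40: heading 40 -> 0
]
Final: pos=(-8,8), heading=0, 9 segment(s) drawn

Start position: (-8, 8)
Final position: (-8, 8)
Distance = 0; < 1e-6 -> CLOSED

Answer: yes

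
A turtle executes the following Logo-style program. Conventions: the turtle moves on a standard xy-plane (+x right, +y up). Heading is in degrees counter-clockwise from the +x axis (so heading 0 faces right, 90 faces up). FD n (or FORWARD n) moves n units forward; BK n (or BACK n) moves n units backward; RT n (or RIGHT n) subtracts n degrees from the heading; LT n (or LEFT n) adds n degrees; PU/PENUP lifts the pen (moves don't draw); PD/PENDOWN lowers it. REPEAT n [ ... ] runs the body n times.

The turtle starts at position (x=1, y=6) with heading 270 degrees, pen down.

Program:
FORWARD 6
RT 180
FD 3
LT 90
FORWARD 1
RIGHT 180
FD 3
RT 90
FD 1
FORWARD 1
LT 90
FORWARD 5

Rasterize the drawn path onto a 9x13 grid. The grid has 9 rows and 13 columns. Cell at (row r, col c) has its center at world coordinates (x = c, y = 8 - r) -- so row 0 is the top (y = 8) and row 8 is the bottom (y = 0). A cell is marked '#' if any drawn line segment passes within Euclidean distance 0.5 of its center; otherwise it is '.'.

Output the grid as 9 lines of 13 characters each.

Answer: .............
.............
.#...........
.#...........
.#...........
####.........
.#.#.........
.#.######....
.#...........

Derivation:
Segment 0: (1,6) -> (1,0)
Segment 1: (1,0) -> (1,3)
Segment 2: (1,3) -> (-0,3)
Segment 3: (-0,3) -> (3,3)
Segment 4: (3,3) -> (3,2)
Segment 5: (3,2) -> (3,1)
Segment 6: (3,1) -> (8,1)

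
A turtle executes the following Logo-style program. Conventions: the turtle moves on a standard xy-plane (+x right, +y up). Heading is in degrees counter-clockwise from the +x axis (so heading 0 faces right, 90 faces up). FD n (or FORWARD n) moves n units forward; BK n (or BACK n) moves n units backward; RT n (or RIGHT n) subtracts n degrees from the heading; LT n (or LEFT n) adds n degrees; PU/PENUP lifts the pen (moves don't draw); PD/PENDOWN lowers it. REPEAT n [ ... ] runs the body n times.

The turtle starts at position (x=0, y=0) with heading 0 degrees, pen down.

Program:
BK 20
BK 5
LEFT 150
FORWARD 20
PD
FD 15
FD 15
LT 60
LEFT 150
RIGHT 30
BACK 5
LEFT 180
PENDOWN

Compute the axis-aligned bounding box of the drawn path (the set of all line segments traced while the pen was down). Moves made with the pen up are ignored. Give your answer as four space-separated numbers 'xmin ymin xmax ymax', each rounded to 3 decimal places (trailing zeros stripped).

Executing turtle program step by step:
Start: pos=(0,0), heading=0, pen down
BK 20: (0,0) -> (-20,0) [heading=0, draw]
BK 5: (-20,0) -> (-25,0) [heading=0, draw]
LT 150: heading 0 -> 150
FD 20: (-25,0) -> (-42.321,10) [heading=150, draw]
PD: pen down
FD 15: (-42.321,10) -> (-55.311,17.5) [heading=150, draw]
FD 15: (-55.311,17.5) -> (-68.301,25) [heading=150, draw]
LT 60: heading 150 -> 210
LT 150: heading 210 -> 0
RT 30: heading 0 -> 330
BK 5: (-68.301,25) -> (-72.631,27.5) [heading=330, draw]
LT 180: heading 330 -> 150
PD: pen down
Final: pos=(-72.631,27.5), heading=150, 6 segment(s) drawn

Segment endpoints: x in {-72.631, -68.301, -55.311, -42.321, -25, -20, 0}, y in {0, 10, 17.5, 25, 27.5}
xmin=-72.631, ymin=0, xmax=0, ymax=27.5

Answer: -72.631 0 0 27.5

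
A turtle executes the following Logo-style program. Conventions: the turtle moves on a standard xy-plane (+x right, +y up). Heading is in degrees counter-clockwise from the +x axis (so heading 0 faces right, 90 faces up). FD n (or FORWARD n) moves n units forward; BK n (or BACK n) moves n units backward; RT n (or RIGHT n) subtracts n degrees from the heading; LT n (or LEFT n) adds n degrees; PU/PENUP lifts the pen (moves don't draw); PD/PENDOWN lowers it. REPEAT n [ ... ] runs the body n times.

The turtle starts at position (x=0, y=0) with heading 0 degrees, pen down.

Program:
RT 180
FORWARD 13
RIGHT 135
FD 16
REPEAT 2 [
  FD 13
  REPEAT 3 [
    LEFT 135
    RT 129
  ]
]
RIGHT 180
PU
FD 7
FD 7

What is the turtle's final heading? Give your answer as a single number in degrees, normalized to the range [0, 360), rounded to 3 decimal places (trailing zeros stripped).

Answer: 261

Derivation:
Executing turtle program step by step:
Start: pos=(0,0), heading=0, pen down
RT 180: heading 0 -> 180
FD 13: (0,0) -> (-13,0) [heading=180, draw]
RT 135: heading 180 -> 45
FD 16: (-13,0) -> (-1.686,11.314) [heading=45, draw]
REPEAT 2 [
  -- iteration 1/2 --
  FD 13: (-1.686,11.314) -> (7.506,20.506) [heading=45, draw]
  REPEAT 3 [
    -- iteration 1/3 --
    LT 135: heading 45 -> 180
    RT 129: heading 180 -> 51
    -- iteration 2/3 --
    LT 135: heading 51 -> 186
    RT 129: heading 186 -> 57
    -- iteration 3/3 --
    LT 135: heading 57 -> 192
    RT 129: heading 192 -> 63
  ]
  -- iteration 2/2 --
  FD 13: (7.506,20.506) -> (13.408,32.089) [heading=63, draw]
  REPEAT 3 [
    -- iteration 1/3 --
    LT 135: heading 63 -> 198
    RT 129: heading 198 -> 69
    -- iteration 2/3 --
    LT 135: heading 69 -> 204
    RT 129: heading 204 -> 75
    -- iteration 3/3 --
    LT 135: heading 75 -> 210
    RT 129: heading 210 -> 81
  ]
]
RT 180: heading 81 -> 261
PU: pen up
FD 7: (13.408,32.089) -> (12.313,25.175) [heading=261, move]
FD 7: (12.313,25.175) -> (11.218,18.262) [heading=261, move]
Final: pos=(11.218,18.262), heading=261, 4 segment(s) drawn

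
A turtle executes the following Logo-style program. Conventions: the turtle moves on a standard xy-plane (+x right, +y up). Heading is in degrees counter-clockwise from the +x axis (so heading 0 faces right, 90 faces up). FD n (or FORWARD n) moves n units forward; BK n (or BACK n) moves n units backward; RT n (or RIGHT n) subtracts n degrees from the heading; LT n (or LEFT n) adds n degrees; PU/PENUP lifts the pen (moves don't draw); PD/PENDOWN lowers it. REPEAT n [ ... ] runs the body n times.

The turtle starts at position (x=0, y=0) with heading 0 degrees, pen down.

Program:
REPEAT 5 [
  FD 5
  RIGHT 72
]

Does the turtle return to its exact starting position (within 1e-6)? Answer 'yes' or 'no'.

Executing turtle program step by step:
Start: pos=(0,0), heading=0, pen down
REPEAT 5 [
  -- iteration 1/5 --
  FD 5: (0,0) -> (5,0) [heading=0, draw]
  RT 72: heading 0 -> 288
  -- iteration 2/5 --
  FD 5: (5,0) -> (6.545,-4.755) [heading=288, draw]
  RT 72: heading 288 -> 216
  -- iteration 3/5 --
  FD 5: (6.545,-4.755) -> (2.5,-7.694) [heading=216, draw]
  RT 72: heading 216 -> 144
  -- iteration 4/5 --
  FD 5: (2.5,-7.694) -> (-1.545,-4.755) [heading=144, draw]
  RT 72: heading 144 -> 72
  -- iteration 5/5 --
  FD 5: (-1.545,-4.755) -> (0,0) [heading=72, draw]
  RT 72: heading 72 -> 0
]
Final: pos=(0,0), heading=0, 5 segment(s) drawn

Start position: (0, 0)
Final position: (0, 0)
Distance = 0; < 1e-6 -> CLOSED

Answer: yes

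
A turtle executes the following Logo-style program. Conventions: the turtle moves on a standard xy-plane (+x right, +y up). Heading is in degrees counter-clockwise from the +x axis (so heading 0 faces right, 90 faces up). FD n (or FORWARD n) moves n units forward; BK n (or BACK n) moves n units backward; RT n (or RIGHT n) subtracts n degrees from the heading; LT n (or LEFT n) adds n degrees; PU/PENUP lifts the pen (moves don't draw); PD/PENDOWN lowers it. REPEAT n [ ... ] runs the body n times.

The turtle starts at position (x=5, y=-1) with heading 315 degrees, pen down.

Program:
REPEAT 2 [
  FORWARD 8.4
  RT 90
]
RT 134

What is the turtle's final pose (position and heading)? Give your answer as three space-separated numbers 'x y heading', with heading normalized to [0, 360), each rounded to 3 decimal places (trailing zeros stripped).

Executing turtle program step by step:
Start: pos=(5,-1), heading=315, pen down
REPEAT 2 [
  -- iteration 1/2 --
  FD 8.4: (5,-1) -> (10.94,-6.94) [heading=315, draw]
  RT 90: heading 315 -> 225
  -- iteration 2/2 --
  FD 8.4: (10.94,-6.94) -> (5,-12.879) [heading=225, draw]
  RT 90: heading 225 -> 135
]
RT 134: heading 135 -> 1
Final: pos=(5,-12.879), heading=1, 2 segment(s) drawn

Answer: 5 -12.879 1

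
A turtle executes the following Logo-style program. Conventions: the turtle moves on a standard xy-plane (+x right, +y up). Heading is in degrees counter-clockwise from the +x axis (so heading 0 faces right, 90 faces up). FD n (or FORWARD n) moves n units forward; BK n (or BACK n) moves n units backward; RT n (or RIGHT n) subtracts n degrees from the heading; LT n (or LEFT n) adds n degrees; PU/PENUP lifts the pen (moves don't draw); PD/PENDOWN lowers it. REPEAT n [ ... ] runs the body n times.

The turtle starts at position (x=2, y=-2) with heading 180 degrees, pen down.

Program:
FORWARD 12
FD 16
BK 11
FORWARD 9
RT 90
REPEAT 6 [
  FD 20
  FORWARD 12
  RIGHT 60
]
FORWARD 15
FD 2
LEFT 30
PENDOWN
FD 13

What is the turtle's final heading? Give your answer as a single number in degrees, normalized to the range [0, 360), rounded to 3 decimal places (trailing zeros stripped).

Answer: 120

Derivation:
Executing turtle program step by step:
Start: pos=(2,-2), heading=180, pen down
FD 12: (2,-2) -> (-10,-2) [heading=180, draw]
FD 16: (-10,-2) -> (-26,-2) [heading=180, draw]
BK 11: (-26,-2) -> (-15,-2) [heading=180, draw]
FD 9: (-15,-2) -> (-24,-2) [heading=180, draw]
RT 90: heading 180 -> 90
REPEAT 6 [
  -- iteration 1/6 --
  FD 20: (-24,-2) -> (-24,18) [heading=90, draw]
  FD 12: (-24,18) -> (-24,30) [heading=90, draw]
  RT 60: heading 90 -> 30
  -- iteration 2/6 --
  FD 20: (-24,30) -> (-6.679,40) [heading=30, draw]
  FD 12: (-6.679,40) -> (3.713,46) [heading=30, draw]
  RT 60: heading 30 -> 330
  -- iteration 3/6 --
  FD 20: (3.713,46) -> (21.033,36) [heading=330, draw]
  FD 12: (21.033,36) -> (31.426,30) [heading=330, draw]
  RT 60: heading 330 -> 270
  -- iteration 4/6 --
  FD 20: (31.426,30) -> (31.426,10) [heading=270, draw]
  FD 12: (31.426,10) -> (31.426,-2) [heading=270, draw]
  RT 60: heading 270 -> 210
  -- iteration 5/6 --
  FD 20: (31.426,-2) -> (14.105,-12) [heading=210, draw]
  FD 12: (14.105,-12) -> (3.713,-18) [heading=210, draw]
  RT 60: heading 210 -> 150
  -- iteration 6/6 --
  FD 20: (3.713,-18) -> (-13.608,-8) [heading=150, draw]
  FD 12: (-13.608,-8) -> (-24,-2) [heading=150, draw]
  RT 60: heading 150 -> 90
]
FD 15: (-24,-2) -> (-24,13) [heading=90, draw]
FD 2: (-24,13) -> (-24,15) [heading=90, draw]
LT 30: heading 90 -> 120
PD: pen down
FD 13: (-24,15) -> (-30.5,26.258) [heading=120, draw]
Final: pos=(-30.5,26.258), heading=120, 19 segment(s) drawn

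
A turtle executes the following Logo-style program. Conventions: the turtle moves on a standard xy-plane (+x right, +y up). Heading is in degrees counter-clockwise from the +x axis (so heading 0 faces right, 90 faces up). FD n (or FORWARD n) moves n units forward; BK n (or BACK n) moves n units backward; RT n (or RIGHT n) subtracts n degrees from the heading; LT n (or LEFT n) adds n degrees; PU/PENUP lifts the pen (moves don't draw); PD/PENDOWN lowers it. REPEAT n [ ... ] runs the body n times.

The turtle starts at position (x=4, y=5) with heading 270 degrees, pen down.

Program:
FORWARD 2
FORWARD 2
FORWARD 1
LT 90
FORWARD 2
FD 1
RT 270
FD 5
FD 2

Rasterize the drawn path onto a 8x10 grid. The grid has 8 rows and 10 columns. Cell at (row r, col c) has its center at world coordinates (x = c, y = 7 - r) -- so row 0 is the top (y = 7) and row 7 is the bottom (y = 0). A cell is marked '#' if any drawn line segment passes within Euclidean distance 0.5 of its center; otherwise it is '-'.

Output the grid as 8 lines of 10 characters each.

Segment 0: (4,5) -> (4,3)
Segment 1: (4,3) -> (4,1)
Segment 2: (4,1) -> (4,0)
Segment 3: (4,0) -> (6,-0)
Segment 4: (6,-0) -> (7,-0)
Segment 5: (7,-0) -> (7,5)
Segment 6: (7,5) -> (7,7)

Answer: -------#--
-------#--
----#--#--
----#--#--
----#--#--
----#--#--
----#--#--
----####--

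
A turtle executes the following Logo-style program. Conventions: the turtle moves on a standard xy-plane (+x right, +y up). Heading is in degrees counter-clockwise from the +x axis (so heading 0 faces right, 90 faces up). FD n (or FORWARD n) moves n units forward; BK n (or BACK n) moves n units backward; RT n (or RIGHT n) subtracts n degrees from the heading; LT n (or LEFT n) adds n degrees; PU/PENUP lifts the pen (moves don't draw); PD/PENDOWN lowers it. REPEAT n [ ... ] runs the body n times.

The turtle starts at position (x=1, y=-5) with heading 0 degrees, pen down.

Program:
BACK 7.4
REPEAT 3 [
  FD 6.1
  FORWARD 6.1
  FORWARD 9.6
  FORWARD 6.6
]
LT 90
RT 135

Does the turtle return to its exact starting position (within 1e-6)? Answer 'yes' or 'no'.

Executing turtle program step by step:
Start: pos=(1,-5), heading=0, pen down
BK 7.4: (1,-5) -> (-6.4,-5) [heading=0, draw]
REPEAT 3 [
  -- iteration 1/3 --
  FD 6.1: (-6.4,-5) -> (-0.3,-5) [heading=0, draw]
  FD 6.1: (-0.3,-5) -> (5.8,-5) [heading=0, draw]
  FD 9.6: (5.8,-5) -> (15.4,-5) [heading=0, draw]
  FD 6.6: (15.4,-5) -> (22,-5) [heading=0, draw]
  -- iteration 2/3 --
  FD 6.1: (22,-5) -> (28.1,-5) [heading=0, draw]
  FD 6.1: (28.1,-5) -> (34.2,-5) [heading=0, draw]
  FD 9.6: (34.2,-5) -> (43.8,-5) [heading=0, draw]
  FD 6.6: (43.8,-5) -> (50.4,-5) [heading=0, draw]
  -- iteration 3/3 --
  FD 6.1: (50.4,-5) -> (56.5,-5) [heading=0, draw]
  FD 6.1: (56.5,-5) -> (62.6,-5) [heading=0, draw]
  FD 9.6: (62.6,-5) -> (72.2,-5) [heading=0, draw]
  FD 6.6: (72.2,-5) -> (78.8,-5) [heading=0, draw]
]
LT 90: heading 0 -> 90
RT 135: heading 90 -> 315
Final: pos=(78.8,-5), heading=315, 13 segment(s) drawn

Start position: (1, -5)
Final position: (78.8, -5)
Distance = 77.8; >= 1e-6 -> NOT closed

Answer: no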